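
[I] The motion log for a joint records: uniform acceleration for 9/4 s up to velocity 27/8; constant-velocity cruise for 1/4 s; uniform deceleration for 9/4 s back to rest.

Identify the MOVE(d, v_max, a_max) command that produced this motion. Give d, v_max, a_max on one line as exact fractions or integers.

d=135/16 v_max=27/8 a_max=3/2

a_max = (27/8)/(9/4) = 3/2
d_a = ½·27/8·9/4 = 243/64; d_c = 27/8·1/4 = 27/32
d = 2·243/64 + 27/32 = 135/16
t_c = 1/4 > 0 → v_max = v_peak = 27/8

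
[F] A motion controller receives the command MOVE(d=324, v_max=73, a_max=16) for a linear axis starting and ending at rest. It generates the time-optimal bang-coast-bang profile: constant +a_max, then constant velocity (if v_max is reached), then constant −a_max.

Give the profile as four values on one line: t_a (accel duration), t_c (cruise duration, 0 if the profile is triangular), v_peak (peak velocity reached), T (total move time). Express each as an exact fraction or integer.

t_a=9/2 t_c=0 v_peak=72 T=9

(v_max)²/a_max = 73²/16 = 5329/16
324 < 5329/16 → triangular
v_peak = √(324·16) = √5184 = 72
t_a = 72/16 = 9/2; t_c = 0
T = 2·9/2 = 9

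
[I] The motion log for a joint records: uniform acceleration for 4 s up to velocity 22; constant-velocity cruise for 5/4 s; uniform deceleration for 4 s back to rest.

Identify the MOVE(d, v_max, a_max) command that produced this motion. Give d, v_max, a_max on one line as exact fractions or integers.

d=231/2 v_max=22 a_max=11/2

a_max = 22/4 = 11/2
d_a = ½·22·4 = 44; d_c = 22·5/4 = 55/2
d = 2·44 + 55/2 = 231/2
t_c = 5/4 > 0 → v_max = v_peak = 22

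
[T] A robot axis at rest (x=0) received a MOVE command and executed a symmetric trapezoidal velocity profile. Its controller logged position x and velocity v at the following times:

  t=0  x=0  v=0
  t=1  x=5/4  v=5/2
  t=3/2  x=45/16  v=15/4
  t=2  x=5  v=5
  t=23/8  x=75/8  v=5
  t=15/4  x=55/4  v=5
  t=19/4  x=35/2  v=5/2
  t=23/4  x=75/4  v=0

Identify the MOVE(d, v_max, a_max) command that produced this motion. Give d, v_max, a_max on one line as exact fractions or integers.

d=75/4 v_max=5 a_max=5/2

final state: t=23/4, x=75/4, v=0 → d = 75/4
a_max = (5/2−0)/(1−0) = 5/2
max v = 5 over t∈[2,15/4] → v_max = 5
check: 5·(2+7/4) = 75/4 ✓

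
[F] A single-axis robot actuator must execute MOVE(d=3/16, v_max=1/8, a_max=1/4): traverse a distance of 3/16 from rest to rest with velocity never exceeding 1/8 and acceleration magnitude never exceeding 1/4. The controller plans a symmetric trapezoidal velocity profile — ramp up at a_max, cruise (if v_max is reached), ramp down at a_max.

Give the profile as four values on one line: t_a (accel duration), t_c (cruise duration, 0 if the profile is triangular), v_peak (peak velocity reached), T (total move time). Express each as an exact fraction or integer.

t_a=1/2 t_c=1 v_peak=1/8 T=2

v_max²/a_max = (1/8)²/(1/4) = 1/16
3/16 ≥ 1/16 ⇒ cruise phase
t_a = (1/8)/(1/4) = 1/2; v_peak = 1/8
d_cruise = 3/16 − 1/16 = 1/8; t_c = (1/8)/(1/8) = 1
T = 2·1/2 + 1 = 2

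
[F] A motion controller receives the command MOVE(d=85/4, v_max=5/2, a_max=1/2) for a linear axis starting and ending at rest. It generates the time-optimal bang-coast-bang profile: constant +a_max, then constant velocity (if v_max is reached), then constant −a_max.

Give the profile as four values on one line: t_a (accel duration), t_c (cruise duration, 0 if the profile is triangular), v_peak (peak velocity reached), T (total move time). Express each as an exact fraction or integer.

vₘ²/aₘ = (5/2)²/(1/2) = 25/2
85/4 ≥ 25/2 → trapezoidal
t_a = (5/2)/(1/2) = 5; v_peak = 5/2
d_cruise = 85/4 − 25/2 = 35/4; t_c = (35/4)/(5/2) = 7/2
T = 2·5 + 7/2 = 27/2

t_a=5 t_c=7/2 v_peak=5/2 T=27/2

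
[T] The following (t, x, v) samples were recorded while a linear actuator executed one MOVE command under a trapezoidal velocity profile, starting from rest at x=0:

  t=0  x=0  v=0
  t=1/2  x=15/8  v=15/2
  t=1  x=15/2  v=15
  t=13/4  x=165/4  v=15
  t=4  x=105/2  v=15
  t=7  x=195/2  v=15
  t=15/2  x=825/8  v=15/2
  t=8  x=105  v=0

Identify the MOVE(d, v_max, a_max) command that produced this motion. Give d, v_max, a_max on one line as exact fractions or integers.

final state: t=8, x=105, v=0 → d = 105
a_max = (15/2−0)/(1/2−0) = 15
max v = 15 over t∈[1,7] → v_max = 15
check: 15·(1+6) = 105 ✓

d=105 v_max=15 a_max=15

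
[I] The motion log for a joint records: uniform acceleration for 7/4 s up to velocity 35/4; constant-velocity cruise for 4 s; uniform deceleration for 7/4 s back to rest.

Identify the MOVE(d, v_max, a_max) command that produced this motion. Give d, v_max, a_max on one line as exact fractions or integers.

d=805/16 v_max=35/4 a_max=5

a_max = (35/4)/(7/4) = 5
d_a = ½·35/4·7/4 = 245/32; d_c = 35/4·4 = 35
d = 2·245/32 + 35 = 805/16
t_c = 4 > 0 → v_max = v_peak = 35/4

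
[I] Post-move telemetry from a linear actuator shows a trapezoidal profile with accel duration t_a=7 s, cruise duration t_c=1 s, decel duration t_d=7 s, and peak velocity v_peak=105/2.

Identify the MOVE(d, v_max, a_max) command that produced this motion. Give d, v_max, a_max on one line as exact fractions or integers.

a_max = (105/2)/7 = 15/2
d_a = ½·105/2·7 = 735/4; d_c = 105/2·1 = 105/2
d = 2·735/4 + 105/2 = 420
t_c = 1 > 0 → v_max = v_peak = 105/2

d=420 v_max=105/2 a_max=15/2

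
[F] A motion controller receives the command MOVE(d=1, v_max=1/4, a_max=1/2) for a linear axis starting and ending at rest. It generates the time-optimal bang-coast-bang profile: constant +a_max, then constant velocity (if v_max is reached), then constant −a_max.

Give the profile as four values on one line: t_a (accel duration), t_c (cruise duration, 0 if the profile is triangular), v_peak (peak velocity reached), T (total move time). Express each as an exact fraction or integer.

v_max²/a_max = (1/4)²/(1/2) = 1/8
1 ≥ 1/8 ⇒ cruise phase
t_a = (1/4)/(1/2) = 1/2; v_peak = 1/4
d_cruise = 1 − 1/8 = 7/8; t_c = (7/8)/(1/4) = 7/2
T = 2·1/2 + 7/2 = 9/2

t_a=1/2 t_c=7/2 v_peak=1/4 T=9/2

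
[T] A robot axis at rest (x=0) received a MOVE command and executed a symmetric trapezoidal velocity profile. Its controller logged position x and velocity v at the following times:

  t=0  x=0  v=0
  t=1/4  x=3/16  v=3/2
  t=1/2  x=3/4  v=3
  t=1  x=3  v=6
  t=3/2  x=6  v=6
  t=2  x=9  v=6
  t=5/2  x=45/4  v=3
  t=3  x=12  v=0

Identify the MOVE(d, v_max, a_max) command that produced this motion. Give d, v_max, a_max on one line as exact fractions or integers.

final state: t=3, x=12, v=0 → d = 12
a_max = (3/2−0)/(1/4−0) = 6
max v = 6 over t∈[1,2] → v_max = 6
check: 6·(1+1) = 12 ✓

d=12 v_max=6 a_max=6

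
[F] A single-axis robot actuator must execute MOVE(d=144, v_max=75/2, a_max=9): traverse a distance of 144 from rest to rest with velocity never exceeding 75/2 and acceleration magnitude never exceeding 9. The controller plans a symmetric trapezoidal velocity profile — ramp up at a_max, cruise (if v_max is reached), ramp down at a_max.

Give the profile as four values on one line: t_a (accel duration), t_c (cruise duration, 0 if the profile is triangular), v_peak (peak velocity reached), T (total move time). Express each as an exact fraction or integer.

t_a=4 t_c=0 v_peak=36 T=8

vₘ²/aₘ = (75/2)²/9 = 625/4
144 < 625/4 ⇒ no cruise
v_peak = √(144·9) = √1296 = 36
t_a = 36/9 = 4; t_c = 0
T = 2·4 = 8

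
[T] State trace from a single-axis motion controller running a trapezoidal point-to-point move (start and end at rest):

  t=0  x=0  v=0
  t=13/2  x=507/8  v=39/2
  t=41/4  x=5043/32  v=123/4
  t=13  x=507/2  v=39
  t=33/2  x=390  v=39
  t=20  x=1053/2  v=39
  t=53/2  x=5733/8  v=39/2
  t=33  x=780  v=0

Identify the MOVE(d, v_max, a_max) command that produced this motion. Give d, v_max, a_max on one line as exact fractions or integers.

final state: t=33, x=780, v=0 → d = 780
a_max = (39/2−0)/(13/2−0) = 3
max v = 39 over t∈[13,20] → v_max = 39
check: 39·(13+7) = 780 ✓

d=780 v_max=39 a_max=3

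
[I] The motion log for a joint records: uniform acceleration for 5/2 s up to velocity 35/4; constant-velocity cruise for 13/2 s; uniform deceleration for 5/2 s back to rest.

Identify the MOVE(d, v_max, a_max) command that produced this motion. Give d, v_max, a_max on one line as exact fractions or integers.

d=315/4 v_max=35/4 a_max=7/2

a_max = (35/4)/(5/2) = 7/2
d_a = ½·35/4·5/2 = 175/16; d_c = 35/4·13/2 = 455/8
d = 2·175/16 + 455/8 = 315/4
t_c = 13/2 > 0 → v_max = v_peak = 35/4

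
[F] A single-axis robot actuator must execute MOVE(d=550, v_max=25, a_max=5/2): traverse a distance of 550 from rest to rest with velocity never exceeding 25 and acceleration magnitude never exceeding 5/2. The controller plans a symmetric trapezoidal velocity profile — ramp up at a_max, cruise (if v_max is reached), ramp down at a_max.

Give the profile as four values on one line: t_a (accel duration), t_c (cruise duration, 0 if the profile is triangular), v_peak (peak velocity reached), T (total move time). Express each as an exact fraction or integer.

v_max²/a_max = 25²/(5/2) = 250
550 ≥ 250 ⇒ cruise phase
t_a = 25/(5/2) = 10; v_peak = 25
d_cruise = 550 − 250 = 300; t_c = 300/25 = 12
T = 2·10 + 12 = 32

t_a=10 t_c=12 v_peak=25 T=32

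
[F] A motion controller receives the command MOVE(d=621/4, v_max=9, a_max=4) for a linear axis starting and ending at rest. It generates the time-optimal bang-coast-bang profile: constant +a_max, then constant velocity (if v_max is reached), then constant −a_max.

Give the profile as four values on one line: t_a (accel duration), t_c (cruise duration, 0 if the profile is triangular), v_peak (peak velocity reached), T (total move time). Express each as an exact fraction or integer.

t_a=9/4 t_c=15 v_peak=9 T=39/2

(v_max)²/a_max = 9²/4 = 81/4
621/4 ≥ 81/4 ⇒ cruise phase
t_a = 9/4; v_peak = 9
d_cruise = 621/4 − 81/4 = 135; t_c = 135/9 = 15
T = 2·9/4 + 15 = 39/2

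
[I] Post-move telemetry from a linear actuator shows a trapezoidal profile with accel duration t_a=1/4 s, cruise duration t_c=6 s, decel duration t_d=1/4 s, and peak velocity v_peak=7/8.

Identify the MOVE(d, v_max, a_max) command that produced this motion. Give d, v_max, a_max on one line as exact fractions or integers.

d=175/32 v_max=7/8 a_max=7/2

a_max = (7/8)/(1/4) = 7/2
d_a = ½·7/8·1/4 = 7/64; d_c = 7/8·6 = 21/4
d = 2·7/64 + 21/4 = 175/32
t_c = 6 > 0 so v_max = 7/8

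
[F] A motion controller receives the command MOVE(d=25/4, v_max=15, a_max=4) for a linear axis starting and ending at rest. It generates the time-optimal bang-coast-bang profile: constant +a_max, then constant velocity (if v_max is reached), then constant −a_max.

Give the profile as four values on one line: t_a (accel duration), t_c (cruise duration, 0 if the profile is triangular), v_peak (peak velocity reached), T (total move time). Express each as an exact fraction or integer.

t_a=5/4 t_c=0 v_peak=5 T=5/2

v_max²/a_max = 15²/4 = 225/4
25/4 < 225/4 ⇒ no cruise
v_peak = √(25/4·4) = √25 = 5
t_a = 5/4; t_c = 0
T = 2·5/4 = 5/2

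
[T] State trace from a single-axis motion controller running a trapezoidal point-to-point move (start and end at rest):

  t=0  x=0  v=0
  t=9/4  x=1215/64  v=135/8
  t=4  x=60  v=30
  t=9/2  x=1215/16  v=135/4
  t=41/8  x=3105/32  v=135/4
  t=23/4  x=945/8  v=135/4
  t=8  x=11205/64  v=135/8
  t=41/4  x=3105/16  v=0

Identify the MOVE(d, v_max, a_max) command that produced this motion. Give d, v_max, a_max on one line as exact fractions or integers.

final state: t=41/4, x=3105/16, v=0 → d = 3105/16
a_max = (135/8−0)/(9/4−0) = 15/2
max v = 135/4 over t∈[9/2,23/4] → v_max = 135/4
check: 135/4·(9/2+5/4) = 3105/16 ✓

d=3105/16 v_max=135/4 a_max=15/2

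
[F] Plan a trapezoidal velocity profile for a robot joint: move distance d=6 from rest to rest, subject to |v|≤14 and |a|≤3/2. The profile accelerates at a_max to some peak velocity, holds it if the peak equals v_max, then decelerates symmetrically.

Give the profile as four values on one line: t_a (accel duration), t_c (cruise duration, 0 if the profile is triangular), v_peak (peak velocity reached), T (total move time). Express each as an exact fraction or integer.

v_max²/a_max = 14²/(3/2) = 392/3
6 < 392/3 → triangular
v_peak = √(6·3/2) = √9 = 3
t_a = 3/(3/2) = 2; t_c = 0
T = 2·2 = 4

t_a=2 t_c=0 v_peak=3 T=4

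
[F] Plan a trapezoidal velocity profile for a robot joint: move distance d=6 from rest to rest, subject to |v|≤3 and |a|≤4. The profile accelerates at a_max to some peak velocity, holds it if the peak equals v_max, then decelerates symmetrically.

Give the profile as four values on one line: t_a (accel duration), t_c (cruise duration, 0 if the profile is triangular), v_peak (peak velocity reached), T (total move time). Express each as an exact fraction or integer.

(v_max)²/a_max = 3²/4 = 9/4
6 ≥ 9/4 so v_max reached
t_a = 3/4; v_peak = 3
d_cruise = 6 − 9/4 = 15/4; t_c = (15/4)/3 = 5/4
T = 2·3/4 + 5/4 = 11/4

t_a=3/4 t_c=5/4 v_peak=3 T=11/4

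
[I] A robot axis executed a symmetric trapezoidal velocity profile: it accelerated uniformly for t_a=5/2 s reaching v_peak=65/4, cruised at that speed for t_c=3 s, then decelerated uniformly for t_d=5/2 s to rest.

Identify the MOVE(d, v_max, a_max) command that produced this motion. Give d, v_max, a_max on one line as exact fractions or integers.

d=715/8 v_max=65/4 a_max=13/2

a_max = (65/4)/(5/2) = 13/2
d_a = ½·65/4·5/2 = 325/16; d_c = 65/4·3 = 195/4
d = 2·325/16 + 195/4 = 715/8
t_c = 3 > 0 → v_max = v_peak = 65/4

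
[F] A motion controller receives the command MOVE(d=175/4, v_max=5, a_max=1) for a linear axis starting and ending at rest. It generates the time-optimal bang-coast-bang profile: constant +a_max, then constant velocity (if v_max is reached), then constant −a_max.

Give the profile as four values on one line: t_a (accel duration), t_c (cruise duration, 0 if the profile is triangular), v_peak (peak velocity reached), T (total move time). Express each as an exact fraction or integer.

t_a=5 t_c=15/4 v_peak=5 T=55/4

(v_max)²/a_max = 5²/1 = 25
175/4 ≥ 25 ⇒ cruise phase
t_a = 5/1 = 5; v_peak = 5
d_cruise = 175/4 − 25 = 75/4; t_c = (75/4)/5 = 15/4
T = 2·5 + 15/4 = 55/4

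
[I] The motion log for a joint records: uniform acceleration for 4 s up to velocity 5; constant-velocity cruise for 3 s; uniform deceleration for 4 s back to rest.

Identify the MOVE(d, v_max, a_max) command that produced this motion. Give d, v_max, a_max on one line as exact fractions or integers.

d=35 v_max=5 a_max=5/4

a_max = 5/4
d_a = ½·5·4 = 10; d_c = 5·3 = 15
d = 2·10 + 15 = 35
t_c = 3 > 0 so v_max = 5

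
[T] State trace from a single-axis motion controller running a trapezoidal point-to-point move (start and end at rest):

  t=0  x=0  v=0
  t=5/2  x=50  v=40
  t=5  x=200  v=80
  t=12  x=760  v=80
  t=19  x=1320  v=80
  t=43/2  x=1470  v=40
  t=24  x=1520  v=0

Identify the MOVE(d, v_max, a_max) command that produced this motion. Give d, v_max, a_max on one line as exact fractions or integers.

final state: t=24, x=1520, v=0 → d = 1520
a_max = (40−0)/(5/2−0) = 16
max v = 80 over t∈[5,19] → v_max = 80
check: 80·(5+14) = 1520 ✓

d=1520 v_max=80 a_max=16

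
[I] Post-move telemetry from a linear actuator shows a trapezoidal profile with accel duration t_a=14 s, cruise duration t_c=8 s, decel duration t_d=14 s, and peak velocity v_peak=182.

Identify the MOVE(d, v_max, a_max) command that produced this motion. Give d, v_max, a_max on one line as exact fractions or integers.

d=4004 v_max=182 a_max=13

a_max = 182/14 = 13
d_a = ½·182·14 = 1274; d_c = 182·8 = 1456
d = 2·1274 + 1456 = 4004
t_c = 8 > 0 so v_max = 182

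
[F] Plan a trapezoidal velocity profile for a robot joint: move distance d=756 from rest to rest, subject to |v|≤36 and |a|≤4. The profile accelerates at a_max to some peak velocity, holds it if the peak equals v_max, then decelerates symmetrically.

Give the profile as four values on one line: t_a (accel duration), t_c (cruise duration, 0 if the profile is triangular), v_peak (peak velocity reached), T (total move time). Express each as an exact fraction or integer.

t_a=9 t_c=12 v_peak=36 T=30

vₘ²/aₘ = 36²/4 = 324
756 ≥ 324 → trapezoidal
t_a = 36/4 = 9; v_peak = 36
d_cruise = 756 − 324 = 432; t_c = 432/36 = 12
T = 2·9 + 12 = 30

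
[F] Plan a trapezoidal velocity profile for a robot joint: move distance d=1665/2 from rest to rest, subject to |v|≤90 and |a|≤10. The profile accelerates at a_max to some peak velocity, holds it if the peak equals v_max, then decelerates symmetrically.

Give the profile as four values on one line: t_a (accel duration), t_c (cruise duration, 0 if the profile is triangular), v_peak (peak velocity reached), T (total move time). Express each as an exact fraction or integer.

vₘ²/aₘ = 90²/10 = 810
1665/2 ≥ 810 → trapezoidal
t_a = 90/10 = 9; v_peak = 90
d_cruise = 1665/2 − 810 = 45/2; t_c = (45/2)/90 = 1/4
T = 2·9 + 1/4 = 73/4

t_a=9 t_c=1/4 v_peak=90 T=73/4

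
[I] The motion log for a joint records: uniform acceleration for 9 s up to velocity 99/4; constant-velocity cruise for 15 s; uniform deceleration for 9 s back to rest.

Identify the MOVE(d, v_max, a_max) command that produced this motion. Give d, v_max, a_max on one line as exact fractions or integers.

a_max = (99/4)/9 = 11/4
d_a = ½·99/4·9 = 891/8; d_c = 99/4·15 = 1485/4
d = 2·891/8 + 1485/4 = 594
t_c = 15 > 0 ⇒ limit active, v_max = 99/4

d=594 v_max=99/4 a_max=11/4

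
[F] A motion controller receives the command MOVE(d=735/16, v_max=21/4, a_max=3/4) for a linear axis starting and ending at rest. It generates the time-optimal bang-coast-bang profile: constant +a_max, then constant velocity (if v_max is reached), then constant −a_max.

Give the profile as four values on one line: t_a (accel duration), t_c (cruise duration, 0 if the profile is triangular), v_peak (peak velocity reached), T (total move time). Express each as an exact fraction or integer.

t_a=7 t_c=7/4 v_peak=21/4 T=63/4

v_max²/a_max = (21/4)²/(3/4) = 147/4
735/16 ≥ 147/4 ⇒ cruise phase
t_a = (21/4)/(3/4) = 7; v_peak = 21/4
d_cruise = 735/16 − 147/4 = 147/16; t_c = (147/16)/(21/4) = 7/4
T = 2·7 + 7/4 = 63/4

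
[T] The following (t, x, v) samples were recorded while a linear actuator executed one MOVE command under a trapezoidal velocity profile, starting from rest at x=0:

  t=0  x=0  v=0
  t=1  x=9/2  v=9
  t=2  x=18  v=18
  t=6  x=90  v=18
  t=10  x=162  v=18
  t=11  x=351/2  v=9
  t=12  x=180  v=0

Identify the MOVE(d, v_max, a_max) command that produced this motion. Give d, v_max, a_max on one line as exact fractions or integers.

final state: t=12, x=180, v=0 → d = 180
a_max = (9−0)/(1−0) = 9
max v = 18 over t∈[2,10] → v_max = 18
check: 18·(2+8) = 180 ✓

d=180 v_max=18 a_max=9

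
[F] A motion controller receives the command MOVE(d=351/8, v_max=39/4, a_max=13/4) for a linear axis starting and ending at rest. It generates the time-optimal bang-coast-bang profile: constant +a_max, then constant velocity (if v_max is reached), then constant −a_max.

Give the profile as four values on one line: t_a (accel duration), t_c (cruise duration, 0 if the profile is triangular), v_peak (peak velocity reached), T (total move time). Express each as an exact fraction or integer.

(v_max)²/a_max = (39/4)²/(13/4) = 117/4
351/8 ≥ 117/4 so v_max reached
t_a = (39/4)/(13/4) = 3; v_peak = 39/4
d_cruise = 351/8 − 117/4 = 117/8; t_c = (117/8)/(39/4) = 3/2
T = 2·3 + 3/2 = 15/2

t_a=3 t_c=3/2 v_peak=39/4 T=15/2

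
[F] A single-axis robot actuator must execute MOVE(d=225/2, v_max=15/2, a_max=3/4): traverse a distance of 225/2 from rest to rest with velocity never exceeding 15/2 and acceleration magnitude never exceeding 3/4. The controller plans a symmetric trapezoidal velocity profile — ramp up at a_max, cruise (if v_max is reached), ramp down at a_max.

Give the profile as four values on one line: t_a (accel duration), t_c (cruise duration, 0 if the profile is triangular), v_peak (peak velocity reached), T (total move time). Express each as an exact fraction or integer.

t_a=10 t_c=5 v_peak=15/2 T=25

v_max²/a_max = (15/2)²/(3/4) = 75
225/2 ≥ 75 ⇒ cruise phase
t_a = (15/2)/(3/4) = 10; v_peak = 15/2
d_cruise = 225/2 − 75 = 75/2; t_c = (75/2)/(15/2) = 5
T = 2·10 + 5 = 25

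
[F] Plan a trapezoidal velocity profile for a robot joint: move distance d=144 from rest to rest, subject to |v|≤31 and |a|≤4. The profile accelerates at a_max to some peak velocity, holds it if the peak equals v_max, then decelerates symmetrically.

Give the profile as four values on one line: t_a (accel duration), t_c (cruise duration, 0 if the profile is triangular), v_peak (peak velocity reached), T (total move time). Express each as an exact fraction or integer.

t_a=6 t_c=0 v_peak=24 T=12

(v_max)²/a_max = 31²/4 = 961/4
144 < 961/4 → triangular
v_peak = √(144·4) = √576 = 24
t_a = 24/4 = 6; t_c = 0
T = 2·6 = 12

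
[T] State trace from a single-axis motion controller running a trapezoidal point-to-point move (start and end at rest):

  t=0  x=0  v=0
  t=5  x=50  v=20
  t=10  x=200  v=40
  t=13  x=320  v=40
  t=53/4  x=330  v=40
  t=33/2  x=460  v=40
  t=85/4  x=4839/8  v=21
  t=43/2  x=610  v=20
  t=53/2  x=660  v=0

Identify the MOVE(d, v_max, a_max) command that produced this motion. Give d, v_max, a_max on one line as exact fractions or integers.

d=660 v_max=40 a_max=4

final state: t=53/2, x=660, v=0 → d = 660
a_max = (20−0)/(5−0) = 4
max v = 40 over t∈[10,33/2] → v_max = 40
check: 40·(10+13/2) = 660 ✓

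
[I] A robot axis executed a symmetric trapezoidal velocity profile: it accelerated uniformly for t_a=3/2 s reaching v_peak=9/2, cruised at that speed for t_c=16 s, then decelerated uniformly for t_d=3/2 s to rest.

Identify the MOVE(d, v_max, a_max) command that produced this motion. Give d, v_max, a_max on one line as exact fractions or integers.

d=315/4 v_max=9/2 a_max=3

a_max = (9/2)/(3/2) = 3
d_a = ½·9/2·3/2 = 27/8; d_c = 9/2·16 = 72
d = 2·27/8 + 72 = 315/4
t_c = 16 > 0 → v_max = v_peak = 9/2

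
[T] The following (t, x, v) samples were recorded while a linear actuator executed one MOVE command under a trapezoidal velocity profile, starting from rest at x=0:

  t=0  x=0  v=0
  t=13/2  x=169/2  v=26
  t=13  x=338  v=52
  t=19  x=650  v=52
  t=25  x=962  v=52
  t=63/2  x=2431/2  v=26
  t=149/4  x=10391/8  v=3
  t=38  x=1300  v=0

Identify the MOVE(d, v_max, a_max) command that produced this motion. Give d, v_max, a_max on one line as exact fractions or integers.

final state: t=38, x=1300, v=0 → d = 1300
a_max = (26−0)/(13/2−0) = 4
max v = 52 over t∈[13,25] → v_max = 52
check: 52·(13+12) = 1300 ✓

d=1300 v_max=52 a_max=4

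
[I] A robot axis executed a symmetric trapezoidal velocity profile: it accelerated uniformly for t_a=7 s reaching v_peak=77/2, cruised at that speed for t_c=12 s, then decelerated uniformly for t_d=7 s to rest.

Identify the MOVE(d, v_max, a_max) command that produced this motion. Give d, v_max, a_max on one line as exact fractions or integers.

d=1463/2 v_max=77/2 a_max=11/2

a_max = (77/2)/7 = 11/2
d_a = ½·77/2·7 = 539/4; d_c = 77/2·12 = 462
d = 2·539/4 + 462 = 1463/2
t_c = 12 > 0 → v_max = v_peak = 77/2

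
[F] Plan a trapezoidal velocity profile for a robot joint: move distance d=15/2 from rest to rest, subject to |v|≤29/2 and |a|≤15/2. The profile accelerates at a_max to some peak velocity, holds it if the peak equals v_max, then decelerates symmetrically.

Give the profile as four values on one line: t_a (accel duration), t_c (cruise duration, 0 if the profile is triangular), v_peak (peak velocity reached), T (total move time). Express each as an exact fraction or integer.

vₘ²/aₘ = (29/2)²/(15/2) = 841/30
15/2 < 841/30 so t_c = 0
v_peak = √(15/2·15/2) = √(225/4) = 15/2
t_a = (15/2)/(15/2) = 1; t_c = 0
T = 2·1 = 2

t_a=1 t_c=0 v_peak=15/2 T=2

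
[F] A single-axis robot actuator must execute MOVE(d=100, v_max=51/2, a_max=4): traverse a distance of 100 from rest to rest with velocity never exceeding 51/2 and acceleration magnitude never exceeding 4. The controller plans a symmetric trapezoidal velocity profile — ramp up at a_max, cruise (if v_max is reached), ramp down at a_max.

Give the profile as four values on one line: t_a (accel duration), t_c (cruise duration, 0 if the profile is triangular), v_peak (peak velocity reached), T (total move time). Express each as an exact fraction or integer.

(v_max)²/a_max = (51/2)²/4 = 2601/16
100 < 2601/16 so t_c = 0
v_peak = √(100·4) = √400 = 20
t_a = 20/4 = 5; t_c = 0
T = 2·5 = 10

t_a=5 t_c=0 v_peak=20 T=10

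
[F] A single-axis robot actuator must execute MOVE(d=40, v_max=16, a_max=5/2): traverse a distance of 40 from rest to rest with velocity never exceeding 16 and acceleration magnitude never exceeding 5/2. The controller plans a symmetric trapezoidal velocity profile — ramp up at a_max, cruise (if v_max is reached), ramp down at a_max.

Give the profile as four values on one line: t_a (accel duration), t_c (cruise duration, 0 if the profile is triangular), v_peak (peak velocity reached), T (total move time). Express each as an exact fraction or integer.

t_a=4 t_c=0 v_peak=10 T=8

vₘ²/aₘ = 16²/(5/2) = 512/5
40 < 512/5 ⇒ no cruise
v_peak = √(40·5/2) = √100 = 10
t_a = 10/(5/2) = 4; t_c = 0
T = 2·4 = 8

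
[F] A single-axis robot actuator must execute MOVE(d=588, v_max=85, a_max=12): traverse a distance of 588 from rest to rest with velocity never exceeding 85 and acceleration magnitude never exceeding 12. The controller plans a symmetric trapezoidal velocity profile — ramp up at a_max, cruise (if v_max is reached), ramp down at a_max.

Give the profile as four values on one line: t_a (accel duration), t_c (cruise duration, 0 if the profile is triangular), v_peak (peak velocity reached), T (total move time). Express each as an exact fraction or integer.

t_a=7 t_c=0 v_peak=84 T=14

vₘ²/aₘ = 85²/12 = 7225/12
588 < 7225/12 → triangular
v_peak = √(588·12) = √7056 = 84
t_a = 84/12 = 7; t_c = 0
T = 2·7 = 14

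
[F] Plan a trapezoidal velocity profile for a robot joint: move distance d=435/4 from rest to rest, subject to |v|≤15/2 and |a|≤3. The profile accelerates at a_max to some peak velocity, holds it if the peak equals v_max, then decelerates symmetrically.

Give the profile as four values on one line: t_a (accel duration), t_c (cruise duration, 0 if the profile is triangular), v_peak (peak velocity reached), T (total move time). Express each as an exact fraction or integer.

t_a=5/2 t_c=12 v_peak=15/2 T=17

(v_max)²/a_max = (15/2)²/3 = 75/4
435/4 ≥ 75/4 ⇒ cruise phase
t_a = (15/2)/3 = 5/2; v_peak = 15/2
d_cruise = 435/4 − 75/4 = 90; t_c = 90/(15/2) = 12
T = 2·5/2 + 12 = 17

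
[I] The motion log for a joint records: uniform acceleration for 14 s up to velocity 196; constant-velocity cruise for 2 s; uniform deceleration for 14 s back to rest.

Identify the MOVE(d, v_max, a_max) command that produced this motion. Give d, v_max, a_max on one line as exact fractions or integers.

d=3136 v_max=196 a_max=14

a_max = 196/14 = 14
d_a = ½·196·14 = 1372; d_c = 196·2 = 392
d = 2·1372 + 392 = 3136
t_c = 2 > 0 so v_max = 196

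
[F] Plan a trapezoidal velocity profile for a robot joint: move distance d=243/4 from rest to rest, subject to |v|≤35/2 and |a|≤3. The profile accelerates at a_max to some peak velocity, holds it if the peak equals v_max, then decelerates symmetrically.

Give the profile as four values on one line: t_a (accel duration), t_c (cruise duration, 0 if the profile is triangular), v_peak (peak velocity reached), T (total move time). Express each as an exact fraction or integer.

t_a=9/2 t_c=0 v_peak=27/2 T=9

vₘ²/aₘ = (35/2)²/3 = 1225/12
243/4 < 1225/12 ⇒ no cruise
v_peak = √(243/4·3) = √(729/4) = 27/2
t_a = (27/2)/3 = 9/2; t_c = 0
T = 2·9/2 = 9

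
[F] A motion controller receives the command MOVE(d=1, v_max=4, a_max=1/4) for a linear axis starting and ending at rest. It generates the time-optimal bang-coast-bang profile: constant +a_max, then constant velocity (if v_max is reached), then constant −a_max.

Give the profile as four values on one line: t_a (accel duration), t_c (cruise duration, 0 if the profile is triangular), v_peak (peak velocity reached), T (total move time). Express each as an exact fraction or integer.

vₘ²/aₘ = 4²/(1/4) = 64
1 < 64 so t_c = 0
v_peak = √(1·1/4) = √(1/4) = 1/2
t_a = (1/2)/(1/4) = 2; t_c = 0
T = 2·2 = 4

t_a=2 t_c=0 v_peak=1/2 T=4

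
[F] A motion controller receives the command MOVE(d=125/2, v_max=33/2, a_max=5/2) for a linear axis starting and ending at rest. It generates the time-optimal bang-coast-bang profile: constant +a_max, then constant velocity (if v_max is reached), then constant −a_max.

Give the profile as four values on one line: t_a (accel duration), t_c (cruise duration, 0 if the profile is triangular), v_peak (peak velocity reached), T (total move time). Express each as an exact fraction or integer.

v_max²/a_max = (33/2)²/(5/2) = 1089/10
125/2 < 1089/10 ⇒ no cruise
v_peak = √(125/2·5/2) = √(625/4) = 25/2
t_a = (25/2)/(5/2) = 5; t_c = 0
T = 2·5 = 10

t_a=5 t_c=0 v_peak=25/2 T=10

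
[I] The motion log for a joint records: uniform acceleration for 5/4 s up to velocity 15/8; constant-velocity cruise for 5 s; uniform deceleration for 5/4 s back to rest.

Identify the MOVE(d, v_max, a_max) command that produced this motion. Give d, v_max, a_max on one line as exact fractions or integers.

d=375/32 v_max=15/8 a_max=3/2

a_max = (15/8)/(5/4) = 3/2
d_a = ½·15/8·5/4 = 75/64; d_c = 15/8·5 = 75/8
d = 2·75/64 + 75/8 = 375/32
t_c = 5 > 0 → v_max = v_peak = 15/8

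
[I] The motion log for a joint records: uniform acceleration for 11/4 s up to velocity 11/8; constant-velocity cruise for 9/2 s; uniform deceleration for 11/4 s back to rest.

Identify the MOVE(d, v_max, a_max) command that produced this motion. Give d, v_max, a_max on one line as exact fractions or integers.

a_max = (11/8)/(11/4) = 1/2
d_a = ½·11/8·11/4 = 121/64; d_c = 11/8·9/2 = 99/16
d = 2·121/64 + 99/16 = 319/32
t_c = 9/2 > 0 so v_max = 11/8

d=319/32 v_max=11/8 a_max=1/2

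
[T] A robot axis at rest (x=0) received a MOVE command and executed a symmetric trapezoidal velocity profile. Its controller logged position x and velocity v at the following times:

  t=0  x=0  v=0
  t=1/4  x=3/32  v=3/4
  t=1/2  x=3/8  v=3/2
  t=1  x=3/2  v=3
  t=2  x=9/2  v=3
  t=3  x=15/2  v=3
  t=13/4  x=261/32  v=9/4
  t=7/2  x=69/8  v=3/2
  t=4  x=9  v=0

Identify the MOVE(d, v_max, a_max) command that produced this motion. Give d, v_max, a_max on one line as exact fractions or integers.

d=9 v_max=3 a_max=3

final state: t=4, x=9, v=0 → d = 9
a_max = (3/4−0)/(1/4−0) = 3
max v = 3 over t∈[1,3] → v_max = 3
check: 3·(1+2) = 9 ✓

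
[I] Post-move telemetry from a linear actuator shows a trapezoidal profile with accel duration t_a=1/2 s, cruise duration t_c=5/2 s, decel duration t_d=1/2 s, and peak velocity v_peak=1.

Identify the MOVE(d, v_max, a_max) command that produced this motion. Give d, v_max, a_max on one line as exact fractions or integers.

d=3 v_max=1 a_max=2

a_max = 1/(1/2) = 2
d_a = ½·1·1/2 = 1/4; d_c = 1·5/2 = 5/2
d = 2·1/4 + 5/2 = 3
t_c = 5/2 > 0 ⇒ limit active, v_max = 1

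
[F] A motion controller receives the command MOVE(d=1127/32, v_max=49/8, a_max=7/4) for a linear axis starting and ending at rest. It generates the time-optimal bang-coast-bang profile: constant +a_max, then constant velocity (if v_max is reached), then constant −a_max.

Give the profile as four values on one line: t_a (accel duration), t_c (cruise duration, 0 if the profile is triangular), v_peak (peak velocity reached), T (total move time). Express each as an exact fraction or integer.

(v_max)²/a_max = (49/8)²/(7/4) = 343/16
1127/32 ≥ 343/16 ⇒ cruise phase
t_a = (49/8)/(7/4) = 7/2; v_peak = 49/8
d_cruise = 1127/32 − 343/16 = 441/32; t_c = (441/32)/(49/8) = 9/4
T = 2·7/2 + 9/4 = 37/4

t_a=7/2 t_c=9/4 v_peak=49/8 T=37/4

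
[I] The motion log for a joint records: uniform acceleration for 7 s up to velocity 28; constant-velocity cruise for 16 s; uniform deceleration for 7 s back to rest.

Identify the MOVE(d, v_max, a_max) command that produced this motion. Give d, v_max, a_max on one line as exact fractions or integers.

a_max = 28/7 = 4
d_a = ½·28·7 = 98; d_c = 28·16 = 448
d = 2·98 + 448 = 644
t_c = 16 > 0 ⇒ limit active, v_max = 28

d=644 v_max=28 a_max=4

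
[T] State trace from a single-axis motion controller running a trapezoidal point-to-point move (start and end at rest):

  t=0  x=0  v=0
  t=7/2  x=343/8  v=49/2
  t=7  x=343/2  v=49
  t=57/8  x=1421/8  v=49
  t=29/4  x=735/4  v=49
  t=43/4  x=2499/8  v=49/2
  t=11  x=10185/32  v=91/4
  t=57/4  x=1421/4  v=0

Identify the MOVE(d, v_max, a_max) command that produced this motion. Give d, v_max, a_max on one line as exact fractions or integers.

d=1421/4 v_max=49 a_max=7

final state: t=57/4, x=1421/4, v=0 → d = 1421/4
a_max = (49/2−0)/(7/2−0) = 7
max v = 49 over t∈[7,29/4] → v_max = 49
check: 49·(7+1/4) = 1421/4 ✓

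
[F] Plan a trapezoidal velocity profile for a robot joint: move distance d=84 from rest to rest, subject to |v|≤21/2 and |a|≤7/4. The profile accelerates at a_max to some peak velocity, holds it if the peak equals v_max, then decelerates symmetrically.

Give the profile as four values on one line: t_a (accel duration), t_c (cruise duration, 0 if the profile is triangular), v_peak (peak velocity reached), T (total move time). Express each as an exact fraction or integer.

vₘ²/aₘ = (21/2)²/(7/4) = 63
84 ≥ 63 ⇒ cruise phase
t_a = (21/2)/(7/4) = 6; v_peak = 21/2
d_cruise = 84 − 63 = 21; t_c = 21/(21/2) = 2
T = 2·6 + 2 = 14

t_a=6 t_c=2 v_peak=21/2 T=14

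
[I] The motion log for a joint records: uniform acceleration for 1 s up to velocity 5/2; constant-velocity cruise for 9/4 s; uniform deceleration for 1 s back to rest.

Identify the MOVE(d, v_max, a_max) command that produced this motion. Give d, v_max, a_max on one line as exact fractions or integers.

a_max = (5/2)/1 = 5/2
d_a = ½·5/2·1 = 5/4; d_c = 5/2·9/4 = 45/8
d = 2·5/4 + 45/8 = 65/8
t_c = 9/4 > 0 ⇒ limit active, v_max = 5/2

d=65/8 v_max=5/2 a_max=5/2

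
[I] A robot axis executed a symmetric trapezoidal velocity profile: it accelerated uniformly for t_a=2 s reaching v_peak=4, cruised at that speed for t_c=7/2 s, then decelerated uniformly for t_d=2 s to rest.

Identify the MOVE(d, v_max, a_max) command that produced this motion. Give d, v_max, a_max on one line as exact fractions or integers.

a_max = 4/2 = 2
d_a = ½·4·2 = 4; d_c = 4·7/2 = 14
d = 2·4 + 14 = 22
t_c = 7/2 > 0 so v_max = 4

d=22 v_max=4 a_max=2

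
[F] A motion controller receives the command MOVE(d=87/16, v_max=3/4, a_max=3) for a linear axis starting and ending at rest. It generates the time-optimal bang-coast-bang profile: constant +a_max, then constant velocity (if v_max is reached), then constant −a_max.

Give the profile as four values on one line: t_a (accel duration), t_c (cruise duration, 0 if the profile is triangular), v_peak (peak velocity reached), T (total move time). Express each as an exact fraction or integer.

(v_max)²/a_max = (3/4)²/3 = 3/16
87/16 ≥ 3/16 so v_max reached
t_a = (3/4)/3 = 1/4; v_peak = 3/4
d_cruise = 87/16 − 3/16 = 21/4; t_c = (21/4)/(3/4) = 7
T = 2·1/4 + 7 = 15/2

t_a=1/4 t_c=7 v_peak=3/4 T=15/2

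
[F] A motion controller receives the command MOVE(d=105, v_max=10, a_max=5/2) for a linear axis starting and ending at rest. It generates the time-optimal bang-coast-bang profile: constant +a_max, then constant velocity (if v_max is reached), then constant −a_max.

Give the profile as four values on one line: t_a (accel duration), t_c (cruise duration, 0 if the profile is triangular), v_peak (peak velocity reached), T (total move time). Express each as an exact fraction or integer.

t_a=4 t_c=13/2 v_peak=10 T=29/2

v_max²/a_max = 10²/(5/2) = 40
105 ≥ 40 ⇒ cruise phase
t_a = 10/(5/2) = 4; v_peak = 10
d_cruise = 105 − 40 = 65; t_c = 65/10 = 13/2
T = 2·4 + 13/2 = 29/2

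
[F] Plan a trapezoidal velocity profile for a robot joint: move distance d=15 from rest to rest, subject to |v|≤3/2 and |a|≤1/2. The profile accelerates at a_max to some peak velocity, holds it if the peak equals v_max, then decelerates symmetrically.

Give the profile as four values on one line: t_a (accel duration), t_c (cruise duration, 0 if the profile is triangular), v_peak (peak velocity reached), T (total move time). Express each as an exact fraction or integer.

vₘ²/aₘ = (3/2)²/(1/2) = 9/2
15 ≥ 9/2 so v_max reached
t_a = (3/2)/(1/2) = 3; v_peak = 3/2
d_cruise = 15 − 9/2 = 21/2; t_c = (21/2)/(3/2) = 7
T = 2·3 + 7 = 13

t_a=3 t_c=7 v_peak=3/2 T=13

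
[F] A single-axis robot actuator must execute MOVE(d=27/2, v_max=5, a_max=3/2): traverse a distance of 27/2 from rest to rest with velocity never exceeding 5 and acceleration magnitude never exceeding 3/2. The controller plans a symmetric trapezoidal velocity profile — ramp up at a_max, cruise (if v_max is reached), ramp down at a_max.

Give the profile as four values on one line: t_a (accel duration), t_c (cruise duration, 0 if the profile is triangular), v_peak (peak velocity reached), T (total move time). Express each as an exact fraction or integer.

v_max²/a_max = 5²/(3/2) = 50/3
27/2 < 50/3 ⇒ no cruise
v_peak = √(27/2·3/2) = √(81/4) = 9/2
t_a = (9/2)/(3/2) = 3; t_c = 0
T = 2·3 = 6

t_a=3 t_c=0 v_peak=9/2 T=6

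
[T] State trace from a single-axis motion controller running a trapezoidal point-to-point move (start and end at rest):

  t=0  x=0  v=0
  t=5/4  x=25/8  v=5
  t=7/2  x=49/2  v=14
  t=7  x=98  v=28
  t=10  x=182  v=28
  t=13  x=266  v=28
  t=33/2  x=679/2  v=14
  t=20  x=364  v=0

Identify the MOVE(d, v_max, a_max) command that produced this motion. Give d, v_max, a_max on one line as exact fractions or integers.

final state: t=20, x=364, v=0 → d = 364
a_max = (5−0)/(5/4−0) = 4
max v = 28 over t∈[7,13] → v_max = 28
check: 28·(7+6) = 364 ✓

d=364 v_max=28 a_max=4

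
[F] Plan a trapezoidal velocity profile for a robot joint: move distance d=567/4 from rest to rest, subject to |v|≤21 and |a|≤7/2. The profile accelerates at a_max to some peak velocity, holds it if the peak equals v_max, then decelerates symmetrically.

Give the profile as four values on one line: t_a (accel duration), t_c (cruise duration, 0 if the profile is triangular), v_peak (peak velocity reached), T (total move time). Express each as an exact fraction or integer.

(v_max)²/a_max = 21²/(7/2) = 126
567/4 ≥ 126 so v_max reached
t_a = 21/(7/2) = 6; v_peak = 21
d_cruise = 567/4 − 126 = 63/4; t_c = (63/4)/21 = 3/4
T = 2·6 + 3/4 = 51/4

t_a=6 t_c=3/4 v_peak=21 T=51/4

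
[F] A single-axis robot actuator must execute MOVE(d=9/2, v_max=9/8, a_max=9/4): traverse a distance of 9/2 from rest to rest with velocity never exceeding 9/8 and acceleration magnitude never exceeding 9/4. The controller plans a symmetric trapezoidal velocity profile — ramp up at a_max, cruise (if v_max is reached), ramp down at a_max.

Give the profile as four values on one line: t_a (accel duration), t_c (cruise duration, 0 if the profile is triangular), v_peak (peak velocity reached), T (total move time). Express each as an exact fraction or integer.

vₘ²/aₘ = (9/8)²/(9/4) = 9/16
9/2 ≥ 9/16 ⇒ cruise phase
t_a = (9/8)/(9/4) = 1/2; v_peak = 9/8
d_cruise = 9/2 − 9/16 = 63/16; t_c = (63/16)/(9/8) = 7/2
T = 2·1/2 + 7/2 = 9/2

t_a=1/2 t_c=7/2 v_peak=9/8 T=9/2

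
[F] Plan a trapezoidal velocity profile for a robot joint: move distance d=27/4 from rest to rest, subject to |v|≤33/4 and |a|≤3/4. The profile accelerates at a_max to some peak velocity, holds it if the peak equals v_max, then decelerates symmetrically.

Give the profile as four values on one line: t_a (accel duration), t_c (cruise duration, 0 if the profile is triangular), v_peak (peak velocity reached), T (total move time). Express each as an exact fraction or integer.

t_a=3 t_c=0 v_peak=9/4 T=6

vₘ²/aₘ = (33/4)²/(3/4) = 363/4
27/4 < 363/4 ⇒ no cruise
v_peak = √(27/4·3/4) = √(81/16) = 9/4
t_a = (9/4)/(3/4) = 3; t_c = 0
T = 2·3 = 6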